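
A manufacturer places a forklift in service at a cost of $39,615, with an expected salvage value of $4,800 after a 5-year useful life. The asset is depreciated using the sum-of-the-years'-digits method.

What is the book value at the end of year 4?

Depreciable base = $39,615 − $4,800 = $34,815.
Sum of the years' digits = 5+4+3+2+1 = 15.
Year 1: $34,815 × 5/15 = $11,605. Book value $28,010.
Year 2: $34,815 × 4/15 = $9,284. Book value $18,726.
Year 3: $34,815 × 3/15 = $6,963. Book value $11,763.
Year 4: $34,815 × 2/15 = $4,642. Book value $7,121.

$7,121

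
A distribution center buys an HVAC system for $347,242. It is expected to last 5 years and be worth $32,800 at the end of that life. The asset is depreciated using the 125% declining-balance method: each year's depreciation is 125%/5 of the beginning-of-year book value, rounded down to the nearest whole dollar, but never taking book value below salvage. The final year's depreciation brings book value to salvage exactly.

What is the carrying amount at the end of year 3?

Depreciable base = $347,242 − $32,800 = $314,442.
Year 1: ⌊$347,242 × 125%/5⌋ = $86,810. Book value $260,432.
Year 2: ⌊$260,432 × 125%/5⌋ = $65,108. Book value $195,324.
Year 3: ⌊$195,324 × 125%/5⌋ = $48,831. Book value $146,493.

$146,493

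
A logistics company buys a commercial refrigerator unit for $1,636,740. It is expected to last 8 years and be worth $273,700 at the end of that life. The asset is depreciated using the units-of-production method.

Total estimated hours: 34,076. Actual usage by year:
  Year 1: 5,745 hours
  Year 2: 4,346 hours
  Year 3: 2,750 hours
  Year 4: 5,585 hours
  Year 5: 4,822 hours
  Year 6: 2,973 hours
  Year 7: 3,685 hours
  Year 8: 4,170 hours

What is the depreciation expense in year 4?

Depreciable base = $1,636,740 − $273,700 = $1,363,040.
Rate = $1,363,040 / 34,076 hours = $40 per hour.
Year 1: 5,745 × $40 = $229,800. Book value $1,406,940.
Year 2: 4,346 × $40 = $173,840. Book value $1,233,100.
Year 3: 2,750 × $40 = $110,000. Book value $1,123,100.
Year 4: 5,585 × $40 = $223,400. Book value $899,700.

$223,400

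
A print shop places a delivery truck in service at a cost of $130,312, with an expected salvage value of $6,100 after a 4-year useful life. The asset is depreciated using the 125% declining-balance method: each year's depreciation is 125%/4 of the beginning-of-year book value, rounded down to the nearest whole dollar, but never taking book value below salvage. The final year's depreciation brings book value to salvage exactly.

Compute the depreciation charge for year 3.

$19,248

Depreciable base = $130,312 − $6,100 = $124,212.
Year 1: ⌊$130,312 × 125%/4⌋ = $40,722. Book value $89,590.
Year 2: ⌊$89,590 × 125%/4⌋ = $27,996. Book value $61,594.
Year 3: ⌊$61,594 × 125%/4⌋ = $19,248. Book value $42,346.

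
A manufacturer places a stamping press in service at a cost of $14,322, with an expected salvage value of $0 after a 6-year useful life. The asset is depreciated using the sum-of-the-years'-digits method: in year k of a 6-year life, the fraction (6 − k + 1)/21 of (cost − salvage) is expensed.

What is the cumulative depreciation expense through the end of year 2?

Depreciable base = $14,322 − $0 = $14,322.
Sum of the years' digits = 6+5+4+3+2+1 = 21.
Year 1: $14,322 × 6/21 = $4,092. Book value $10,230.
Year 2: $14,322 × 5/21 = $3,410. Book value $6,820.
Accumulated through year 2 = $14,322 − $6,820 = $7,502.

$7,502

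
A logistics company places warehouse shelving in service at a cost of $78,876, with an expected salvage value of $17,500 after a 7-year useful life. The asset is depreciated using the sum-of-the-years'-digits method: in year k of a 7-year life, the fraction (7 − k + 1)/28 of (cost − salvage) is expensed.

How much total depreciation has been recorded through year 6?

$59,184

Depreciable base = $78,876 − $17,500 = $61,376.
Sum of the years' digits = 7+6+5+4+3+2+1 = 28.
Year 1: $61,376 × 7/28 = $15,344. Book value $63,532.
Year 2: $61,376 × 6/28 = $13,152. Book value $50,380.
Year 3: $61,376 × 5/28 = $10,960. Book value $39,420.
Year 4: $61,376 × 4/28 = $8,768. Book value $30,652.
Year 5: $61,376 × 3/28 = $6,576. Book value $24,076.
Year 6: $61,376 × 2/28 = $4,384. Book value $19,692.
Accumulated through year 6 = $78,876 − $19,692 = $59,184.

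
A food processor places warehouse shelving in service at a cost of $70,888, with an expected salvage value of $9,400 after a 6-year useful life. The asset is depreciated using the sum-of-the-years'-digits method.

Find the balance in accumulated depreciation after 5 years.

Depreciable base = $70,888 − $9,400 = $61,488.
Sum of the years' digits = 6+5+4+3+2+1 = 21.
Year 1: $61,488 × 6/21 = $17,568. Book value $53,320.
Year 2: $61,488 × 5/21 = $14,640. Book value $38,680.
Year 3: $61,488 × 4/21 = $11,712. Book value $26,968.
Year 4: $61,488 × 3/21 = $8,784. Book value $18,184.
Year 5: $61,488 × 2/21 = $5,856. Book value $12,328.
Accumulated through year 5 = $70,888 − $12,328 = $58,560.

$58,560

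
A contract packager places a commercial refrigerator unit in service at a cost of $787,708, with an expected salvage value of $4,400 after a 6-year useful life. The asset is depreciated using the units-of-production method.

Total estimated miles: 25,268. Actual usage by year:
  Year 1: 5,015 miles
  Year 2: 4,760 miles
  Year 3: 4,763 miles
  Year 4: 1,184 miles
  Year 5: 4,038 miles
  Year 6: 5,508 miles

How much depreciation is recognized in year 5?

$125,178

Depreciable base = $787,708 − $4,400 = $783,308.
Rate = $783,308 / 25,268 miles = $31 per mile.
Year 1: 5,015 × $31 = $155,465. Book value $632,243.
Year 2: 4,760 × $31 = $147,560. Book value $484,683.
Year 3: 4,763 × $31 = $147,653. Book value $337,030.
Year 4: 1,184 × $31 = $36,704. Book value $300,326.
Year 5: 4,038 × $31 = $125,178. Book value $175,148.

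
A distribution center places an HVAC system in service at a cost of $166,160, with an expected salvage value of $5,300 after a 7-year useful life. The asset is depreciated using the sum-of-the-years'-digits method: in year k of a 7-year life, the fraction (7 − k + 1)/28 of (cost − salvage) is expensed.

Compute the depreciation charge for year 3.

$28,725

Depreciable base = $166,160 − $5,300 = $160,860.
Sum of the years' digits = 7+6+5+4+3+2+1 = 28.
Year 1: $160,860 × 7/28 = $40,215. Book value $125,945.
Year 2: $160,860 × 6/28 = $34,470. Book value $91,475.
Year 3: $160,860 × 5/28 = $28,725. Book value $62,750.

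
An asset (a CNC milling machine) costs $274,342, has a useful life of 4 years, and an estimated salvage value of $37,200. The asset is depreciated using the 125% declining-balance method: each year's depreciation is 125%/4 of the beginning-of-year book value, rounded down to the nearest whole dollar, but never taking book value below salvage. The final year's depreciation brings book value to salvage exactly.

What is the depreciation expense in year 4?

$51,949

Depreciable base = $274,342 − $37,200 = $237,142.
Year 1: ⌊$274,342 × 125%/4⌋ = $85,731. Book value $188,611.
Year 2: ⌊$188,611 × 125%/4⌋ = $58,940. Book value $129,671.
Year 3: ⌊$129,671 × 125%/4⌋ = $40,522. Book value $89,149.
Year 4 (final): $89,149 − $37,200 = $51,949. Book value $37,200.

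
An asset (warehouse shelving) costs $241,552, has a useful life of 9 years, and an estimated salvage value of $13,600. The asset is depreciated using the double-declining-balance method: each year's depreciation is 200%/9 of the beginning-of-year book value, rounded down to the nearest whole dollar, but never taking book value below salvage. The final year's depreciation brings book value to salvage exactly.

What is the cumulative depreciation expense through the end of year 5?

$172,798

Depreciable base = $241,552 − $13,600 = $227,952.
Year 1: ⌊$241,552 × 200%/9⌋ = $53,678. Book value $187,874.
Year 2: ⌊$187,874 × 200%/9⌋ = $41,749. Book value $146,125.
Year 3: ⌊$146,125 × 200%/9⌋ = $32,472. Book value $113,653.
Year 4: ⌊$113,653 × 200%/9⌋ = $25,256. Book value $88,397.
Year 5: ⌊$88,397 × 200%/9⌋ = $19,643. Book value $68,754.
Accumulated through year 5 = $241,552 − $68,754 = $172,798.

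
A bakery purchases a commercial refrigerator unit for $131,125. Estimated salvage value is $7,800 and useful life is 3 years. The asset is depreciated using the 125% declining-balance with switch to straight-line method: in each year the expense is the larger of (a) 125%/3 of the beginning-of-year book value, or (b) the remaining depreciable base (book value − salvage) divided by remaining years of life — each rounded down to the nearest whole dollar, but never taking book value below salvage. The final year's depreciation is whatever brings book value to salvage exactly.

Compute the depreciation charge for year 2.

$34,345

Depreciable base = $131,125 − $7,800 = $123,325.
Year 1: DB = ⌊$131,125 × 125%/3⌋ = $54,635; SL = ⌊$123,325/3⌋ = $41,108 → take DB $54,635. Book value $76,490.
Year 2: DB = ⌊$76,490 × 125%/3⌋ = $31,870; SL = ⌊$68,690/2⌋ = $34,345 → take SL $34,345. Book value $42,145.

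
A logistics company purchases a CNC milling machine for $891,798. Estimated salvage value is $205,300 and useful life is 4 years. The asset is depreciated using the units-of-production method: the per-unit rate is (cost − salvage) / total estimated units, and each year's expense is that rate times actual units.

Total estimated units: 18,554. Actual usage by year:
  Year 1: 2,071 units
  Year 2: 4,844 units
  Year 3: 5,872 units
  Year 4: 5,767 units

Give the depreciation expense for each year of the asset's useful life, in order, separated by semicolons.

Depreciable base = $891,798 − $205,300 = $686,498.
Rate = $686,498 / 18,554 units = $37 per unit.
Year 1: 2,071 × $37 = $76,627. Book value $815,171.
Year 2: 4,844 × $37 = $179,228. Book value $635,943.
Year 3: 5,872 × $37 = $217,264. Book value $418,679.
Year 4: 5,767 × $37 = $213,379. Book value $205,300.

$76,627; $179,228; $217,264; $213,379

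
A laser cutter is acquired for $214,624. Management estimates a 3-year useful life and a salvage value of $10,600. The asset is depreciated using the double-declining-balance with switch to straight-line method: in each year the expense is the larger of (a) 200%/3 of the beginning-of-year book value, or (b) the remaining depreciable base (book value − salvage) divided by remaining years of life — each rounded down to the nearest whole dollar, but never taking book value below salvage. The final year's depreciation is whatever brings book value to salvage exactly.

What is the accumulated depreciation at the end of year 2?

$190,776

Depreciable base = $214,624 − $10,600 = $204,024.
Year 1: DB = ⌊$214,624 × 200%/3⌋ = $143,082; SL = ⌊$204,024/3⌋ = $68,008 → take DB $143,082. Book value $71,542.
Year 2: DB = ⌊$71,542 × 200%/3⌋ = $47,694; SL = ⌊$60,942/2⌋ = $30,471 → take DB $47,694. Book value $23,848.
Accumulated through year 2 = $214,624 − $23,848 = $190,776.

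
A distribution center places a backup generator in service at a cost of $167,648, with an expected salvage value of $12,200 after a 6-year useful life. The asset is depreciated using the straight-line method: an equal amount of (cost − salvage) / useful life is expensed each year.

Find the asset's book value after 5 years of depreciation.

$38,108

Depreciable base = $167,648 − $12,200 = $155,448.
Annual expense = $155,448 / 6 = $25,908.
End of year 1: book value $141,740.
End of year 2: book value $115,832.
End of year 3: book value $89,924.
End of year 4: book value $64,016.
End of year 5: book value $38,108.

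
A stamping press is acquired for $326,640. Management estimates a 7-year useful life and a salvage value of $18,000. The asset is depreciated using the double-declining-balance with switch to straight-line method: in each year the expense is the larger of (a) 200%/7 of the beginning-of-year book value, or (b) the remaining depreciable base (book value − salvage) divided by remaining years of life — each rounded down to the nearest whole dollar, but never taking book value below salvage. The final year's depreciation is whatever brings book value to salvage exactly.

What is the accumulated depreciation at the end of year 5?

Depreciable base = $326,640 − $18,000 = $308,640.
Year 1: DB = ⌊$326,640 × 200%/7⌋ = $93,325; SL = ⌊$308,640/7⌋ = $44,091 → take DB $93,325. Book value $233,315.
Year 2: DB = ⌊$233,315 × 200%/7⌋ = $66,661; SL = ⌊$215,315/6⌋ = $35,885 → take DB $66,661. Book value $166,654.
Year 3: DB = ⌊$166,654 × 200%/7⌋ = $47,615; SL = ⌊$148,654/5⌋ = $29,730 → take DB $47,615. Book value $119,039.
Year 4: DB = ⌊$119,039 × 200%/7⌋ = $34,011; SL = ⌊$101,039/4⌋ = $25,259 → take DB $34,011. Book value $85,028.
Year 5: DB = ⌊$85,028 × 200%/7⌋ = $24,293; SL = ⌊$67,028/3⌋ = $22,342 → take DB $24,293. Book value $60,735.
Accumulated through year 5 = $326,640 − $60,735 = $265,905.

$265,905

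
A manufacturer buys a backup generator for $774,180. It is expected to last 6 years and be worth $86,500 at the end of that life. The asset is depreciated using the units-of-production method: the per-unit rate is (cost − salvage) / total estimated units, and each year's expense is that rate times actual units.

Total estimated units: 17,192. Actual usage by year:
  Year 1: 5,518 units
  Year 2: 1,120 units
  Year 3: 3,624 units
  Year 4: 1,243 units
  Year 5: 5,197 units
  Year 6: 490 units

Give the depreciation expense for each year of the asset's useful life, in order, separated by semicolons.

Depreciable base = $774,180 − $86,500 = $687,680.
Rate = $687,680 / 17,192 units = $40 per unit.
Year 1: 5,518 × $40 = $220,720. Book value $553,460.
Year 2: 1,120 × $40 = $44,800. Book value $508,660.
Year 3: 3,624 × $40 = $144,960. Book value $363,700.
Year 4: 1,243 × $40 = $49,720. Book value $313,980.
Year 5: 5,197 × $40 = $207,880. Book value $106,100.
Year 6: 490 × $40 = $19,600. Book value $86,500.

$220,720; $44,800; $144,960; $49,720; $207,880; $19,600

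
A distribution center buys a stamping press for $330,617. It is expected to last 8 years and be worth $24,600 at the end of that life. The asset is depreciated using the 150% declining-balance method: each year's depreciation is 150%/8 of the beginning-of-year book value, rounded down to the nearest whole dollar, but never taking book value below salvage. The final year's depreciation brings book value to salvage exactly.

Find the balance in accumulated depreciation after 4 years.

Depreciable base = $330,617 − $24,600 = $306,017.
Year 1: ⌊$330,617 × 150%/8⌋ = $61,990. Book value $268,627.
Year 2: ⌊$268,627 × 150%/8⌋ = $50,367. Book value $218,260.
Year 3: ⌊$218,260 × 150%/8⌋ = $40,923. Book value $177,337.
Year 4: ⌊$177,337 × 150%/8⌋ = $33,250. Book value $144,087.
Accumulated through year 4 = $330,617 − $144,087 = $186,530.

$186,530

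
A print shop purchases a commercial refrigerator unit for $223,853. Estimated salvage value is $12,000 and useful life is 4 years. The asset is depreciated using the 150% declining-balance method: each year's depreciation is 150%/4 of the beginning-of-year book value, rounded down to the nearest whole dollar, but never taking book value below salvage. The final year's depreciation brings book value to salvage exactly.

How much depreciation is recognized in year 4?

$42,653

Depreciable base = $223,853 − $12,000 = $211,853.
Year 1: ⌊$223,853 × 150%/4⌋ = $83,944. Book value $139,909.
Year 2: ⌊$139,909 × 150%/4⌋ = $52,465. Book value $87,444.
Year 3: ⌊$87,444 × 150%/4⌋ = $32,791. Book value $54,653.
Year 4 (final): $54,653 − $12,000 = $42,653. Book value $12,000.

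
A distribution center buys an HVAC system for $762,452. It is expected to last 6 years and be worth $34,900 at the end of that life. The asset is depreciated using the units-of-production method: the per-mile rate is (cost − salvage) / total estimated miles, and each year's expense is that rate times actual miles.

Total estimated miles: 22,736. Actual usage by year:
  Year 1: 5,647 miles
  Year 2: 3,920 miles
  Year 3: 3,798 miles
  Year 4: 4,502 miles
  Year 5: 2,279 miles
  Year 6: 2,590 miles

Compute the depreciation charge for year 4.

Depreciable base = $762,452 − $34,900 = $727,552.
Rate = $727,552 / 22,736 miles = $32 per mile.
Year 1: 5,647 × $32 = $180,704. Book value $581,748.
Year 2: 3,920 × $32 = $125,440. Book value $456,308.
Year 3: 3,798 × $32 = $121,536. Book value $334,772.
Year 4: 4,502 × $32 = $144,064. Book value $190,708.

$144,064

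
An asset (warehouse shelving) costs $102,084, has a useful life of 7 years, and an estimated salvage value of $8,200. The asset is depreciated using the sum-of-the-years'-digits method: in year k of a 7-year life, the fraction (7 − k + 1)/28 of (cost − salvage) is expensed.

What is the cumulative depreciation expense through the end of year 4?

$73,766

Depreciable base = $102,084 − $8,200 = $93,884.
Sum of the years' digits = 7+6+5+4+3+2+1 = 28.
Year 1: $93,884 × 7/28 = $23,471. Book value $78,613.
Year 2: $93,884 × 6/28 = $20,118. Book value $58,495.
Year 3: $93,884 × 5/28 = $16,765. Book value $41,730.
Year 4: $93,884 × 4/28 = $13,412. Book value $28,318.
Accumulated through year 4 = $102,084 − $28,318 = $73,766.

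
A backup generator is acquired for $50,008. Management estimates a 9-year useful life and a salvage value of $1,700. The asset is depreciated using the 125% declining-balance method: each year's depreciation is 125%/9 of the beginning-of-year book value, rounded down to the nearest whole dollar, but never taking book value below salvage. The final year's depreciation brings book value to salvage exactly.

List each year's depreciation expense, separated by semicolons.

$6,945; $5,980; $5,150; $4,435; $3,819; $3,288; $2,832; $2,438; $13,421

Depreciable base = $50,008 − $1,700 = $48,308.
Year 1: ⌊$50,008 × 125%/9⌋ = $6,945. Book value $43,063.
Year 2: ⌊$43,063 × 125%/9⌋ = $5,980. Book value $37,083.
Year 3: ⌊$37,083 × 125%/9⌋ = $5,150. Book value $31,933.
Year 4: ⌊$31,933 × 125%/9⌋ = $4,435. Book value $27,498.
Year 5: ⌊$27,498 × 125%/9⌋ = $3,819. Book value $23,679.
Year 6: ⌊$23,679 × 125%/9⌋ = $3,288. Book value $20,391.
Year 7: ⌊$20,391 × 125%/9⌋ = $2,832. Book value $17,559.
Year 8: ⌊$17,559 × 125%/9⌋ = $2,438. Book value $15,121.
Year 9 (final): $15,121 − $1,700 = $13,421. Book value $1,700.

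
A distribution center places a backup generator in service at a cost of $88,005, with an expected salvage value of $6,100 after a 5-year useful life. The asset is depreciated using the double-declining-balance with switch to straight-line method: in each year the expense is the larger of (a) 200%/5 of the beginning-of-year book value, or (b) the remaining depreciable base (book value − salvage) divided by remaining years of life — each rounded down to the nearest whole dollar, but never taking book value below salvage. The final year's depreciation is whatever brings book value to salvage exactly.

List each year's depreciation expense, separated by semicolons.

Depreciable base = $88,005 − $6,100 = $81,905.
Year 1: DB = ⌊$88,005 × 200%/5⌋ = $35,202; SL = ⌊$81,905/5⌋ = $16,381 → take DB $35,202. Book value $52,803.
Year 2: DB = ⌊$52,803 × 200%/5⌋ = $21,121; SL = ⌊$46,703/4⌋ = $11,675 → take DB $21,121. Book value $31,682.
Year 3: DB = ⌊$31,682 × 200%/5⌋ = $12,672; SL = ⌊$25,582/3⌋ = $8,527 → take DB $12,672. Book value $19,010.
Year 4: DB = ⌊$19,010 × 200%/5⌋ = $7,604; SL = ⌊$12,910/2⌋ = $6,455 → take DB $7,604. Book value $11,406.
Year 5 (final): $11,406 − $6,100 = $5,306. Book value $6,100.

$35,202; $21,121; $12,672; $7,604; $5,306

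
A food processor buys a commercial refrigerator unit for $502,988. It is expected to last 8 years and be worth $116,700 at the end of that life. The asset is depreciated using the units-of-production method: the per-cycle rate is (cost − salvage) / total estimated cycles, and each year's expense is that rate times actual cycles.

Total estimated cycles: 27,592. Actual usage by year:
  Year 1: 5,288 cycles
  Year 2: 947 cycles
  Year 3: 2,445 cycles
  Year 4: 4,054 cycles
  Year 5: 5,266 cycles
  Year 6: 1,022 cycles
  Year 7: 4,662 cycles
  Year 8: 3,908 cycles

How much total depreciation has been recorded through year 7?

Depreciable base = $502,988 − $116,700 = $386,288.
Rate = $386,288 / 27,592 cycles = $14 per cycle.
Year 1: 5,288 × $14 = $74,032. Book value $428,956.
Year 2: 947 × $14 = $13,258. Book value $415,698.
Year 3: 2,445 × $14 = $34,230. Book value $381,468.
Year 4: 4,054 × $14 = $56,756. Book value $324,712.
Year 5: 5,266 × $14 = $73,724. Book value $250,988.
Year 6: 1,022 × $14 = $14,308. Book value $236,680.
Year 7: 4,662 × $14 = $65,268. Book value $171,412.
Accumulated through year 7 = $502,988 − $171,412 = $331,576.

$331,576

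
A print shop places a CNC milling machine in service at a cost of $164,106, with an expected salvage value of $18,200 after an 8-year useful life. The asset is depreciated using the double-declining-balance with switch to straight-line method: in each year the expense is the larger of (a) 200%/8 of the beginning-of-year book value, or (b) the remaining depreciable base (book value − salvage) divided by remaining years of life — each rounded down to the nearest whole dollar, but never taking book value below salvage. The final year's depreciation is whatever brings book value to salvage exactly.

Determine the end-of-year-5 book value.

Depreciable base = $164,106 − $18,200 = $145,906.
Year 1: DB = ⌊$164,106 × 200%/8⌋ = $41,026; SL = ⌊$145,906/8⌋ = $18,238 → take DB $41,026. Book value $123,080.
Year 2: DB = ⌊$123,080 × 200%/8⌋ = $30,770; SL = ⌊$104,880/7⌋ = $14,982 → take DB $30,770. Book value $92,310.
Year 3: DB = ⌊$92,310 × 200%/8⌋ = $23,077; SL = ⌊$74,110/6⌋ = $12,351 → take DB $23,077. Book value $69,233.
Year 4: DB = ⌊$69,233 × 200%/8⌋ = $17,308; SL = ⌊$51,033/5⌋ = $10,206 → take DB $17,308. Book value $51,925.
Year 5: DB = ⌊$51,925 × 200%/8⌋ = $12,981; SL = ⌊$33,725/4⌋ = $8,431 → take DB $12,981. Book value $38,944.

$38,944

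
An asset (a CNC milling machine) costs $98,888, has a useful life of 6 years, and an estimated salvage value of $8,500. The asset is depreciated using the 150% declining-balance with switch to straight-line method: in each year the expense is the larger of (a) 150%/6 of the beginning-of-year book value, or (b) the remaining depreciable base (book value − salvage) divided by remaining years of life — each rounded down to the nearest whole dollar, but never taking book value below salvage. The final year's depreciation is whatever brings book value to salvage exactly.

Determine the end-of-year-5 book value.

Depreciable base = $98,888 − $8,500 = $90,388.
Year 1: DB = ⌊$98,888 × 150%/6⌋ = $24,722; SL = ⌊$90,388/6⌋ = $15,064 → take DB $24,722. Book value $74,166.
Year 2: DB = ⌊$74,166 × 150%/6⌋ = $18,541; SL = ⌊$65,666/5⌋ = $13,133 → take DB $18,541. Book value $55,625.
Year 3: DB = ⌊$55,625 × 150%/6⌋ = $13,906; SL = ⌊$47,125/4⌋ = $11,781 → take DB $13,906. Book value $41,719.
Year 4: DB = ⌊$41,719 × 150%/6⌋ = $10,429; SL = ⌊$33,219/3⌋ = $11,073 → take SL $11,073. Book value $30,646.
Year 5: DB = ⌊$30,646 × 150%/6⌋ = $7,661; SL = ⌊$22,146/2⌋ = $11,073 → take SL $11,073. Book value $19,573.

$19,573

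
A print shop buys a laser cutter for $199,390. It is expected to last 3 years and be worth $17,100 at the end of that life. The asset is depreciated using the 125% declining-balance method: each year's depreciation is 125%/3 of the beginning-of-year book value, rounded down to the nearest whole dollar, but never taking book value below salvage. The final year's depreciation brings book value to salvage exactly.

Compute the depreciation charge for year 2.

$48,462

Depreciable base = $199,390 − $17,100 = $182,290.
Year 1: ⌊$199,390 × 125%/3⌋ = $83,079. Book value $116,311.
Year 2: ⌊$116,311 × 125%/3⌋ = $48,462. Book value $67,849.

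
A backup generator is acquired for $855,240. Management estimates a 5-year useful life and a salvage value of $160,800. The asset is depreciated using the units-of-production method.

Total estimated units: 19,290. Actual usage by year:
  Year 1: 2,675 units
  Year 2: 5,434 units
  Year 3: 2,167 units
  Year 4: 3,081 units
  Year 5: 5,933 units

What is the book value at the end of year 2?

Depreciable base = $855,240 − $160,800 = $694,440.
Rate = $694,440 / 19,290 units = $36 per unit.
Year 1: 2,675 × $36 = $96,300. Book value $758,940.
Year 2: 5,434 × $36 = $195,624. Book value $563,316.

$563,316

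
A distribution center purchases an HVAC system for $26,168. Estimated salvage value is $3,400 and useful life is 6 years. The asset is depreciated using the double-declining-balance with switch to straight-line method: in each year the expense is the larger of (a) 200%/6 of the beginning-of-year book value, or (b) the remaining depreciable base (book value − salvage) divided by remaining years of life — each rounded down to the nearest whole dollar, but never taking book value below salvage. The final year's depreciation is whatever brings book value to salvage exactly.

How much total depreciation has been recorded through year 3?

Depreciable base = $26,168 − $3,400 = $22,768.
Year 1: DB = ⌊$26,168 × 200%/6⌋ = $8,722; SL = ⌊$22,768/6⌋ = $3,794 → take DB $8,722. Book value $17,446.
Year 2: DB = ⌊$17,446 × 200%/6⌋ = $5,815; SL = ⌊$14,046/5⌋ = $2,809 → take DB $5,815. Book value $11,631.
Year 3: DB = ⌊$11,631 × 200%/6⌋ = $3,877; SL = ⌊$8,231/4⌋ = $2,057 → take DB $3,877. Book value $7,754.
Accumulated through year 3 = $26,168 − $7,754 = $18,414.

$18,414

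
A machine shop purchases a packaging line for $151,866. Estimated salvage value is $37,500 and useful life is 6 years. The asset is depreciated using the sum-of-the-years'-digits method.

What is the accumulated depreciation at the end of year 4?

$98,028

Depreciable base = $151,866 − $37,500 = $114,366.
Sum of the years' digits = 6+5+4+3+2+1 = 21.
Year 1: $114,366 × 6/21 = $32,676. Book value $119,190.
Year 2: $114,366 × 5/21 = $27,230. Book value $91,960.
Year 3: $114,366 × 4/21 = $21,784. Book value $70,176.
Year 4: $114,366 × 3/21 = $16,338. Book value $53,838.
Accumulated through year 4 = $151,866 − $53,838 = $98,028.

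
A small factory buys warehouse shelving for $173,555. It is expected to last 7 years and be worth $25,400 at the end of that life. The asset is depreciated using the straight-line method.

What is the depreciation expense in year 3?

Depreciable base = $173,555 − $25,400 = $148,155.
Annual expense = $148,155 / 7 = $21,165.

$21,165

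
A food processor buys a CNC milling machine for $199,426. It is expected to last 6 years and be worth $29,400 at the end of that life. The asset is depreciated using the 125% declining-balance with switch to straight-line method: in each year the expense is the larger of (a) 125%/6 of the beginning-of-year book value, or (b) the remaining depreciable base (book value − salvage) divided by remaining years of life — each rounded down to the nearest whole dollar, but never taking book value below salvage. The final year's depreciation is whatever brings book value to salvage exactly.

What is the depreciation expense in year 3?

$26,039

Depreciable base = $199,426 − $29,400 = $170,026.
Year 1: DB = ⌊$199,426 × 125%/6⌋ = $41,547; SL = ⌊$170,026/6⌋ = $28,337 → take DB $41,547. Book value $157,879.
Year 2: DB = ⌊$157,879 × 125%/6⌋ = $32,891; SL = ⌊$128,479/5⌋ = $25,695 → take DB $32,891. Book value $124,988.
Year 3: DB = ⌊$124,988 × 125%/6⌋ = $26,039; SL = ⌊$95,588/4⌋ = $23,897 → take DB $26,039. Book value $98,949.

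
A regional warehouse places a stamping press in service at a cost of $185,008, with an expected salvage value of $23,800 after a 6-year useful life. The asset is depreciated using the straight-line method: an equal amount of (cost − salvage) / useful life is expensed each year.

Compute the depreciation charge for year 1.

Depreciable base = $185,008 − $23,800 = $161,208.
Annual expense = $161,208 / 6 = $26,868.

$26,868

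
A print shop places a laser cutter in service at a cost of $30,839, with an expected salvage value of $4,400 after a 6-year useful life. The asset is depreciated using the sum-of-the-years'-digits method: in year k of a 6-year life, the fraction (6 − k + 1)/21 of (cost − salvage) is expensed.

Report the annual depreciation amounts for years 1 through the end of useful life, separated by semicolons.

Depreciable base = $30,839 − $4,400 = $26,439.
Sum of the years' digits = 6+5+4+3+2+1 = 21.
Year 1: $26,439 × 6/21 = $7,554. Book value $23,285.
Year 2: $26,439 × 5/21 = $6,295. Book value $16,990.
Year 3: $26,439 × 4/21 = $5,036. Book value $11,954.
Year 4: $26,439 × 3/21 = $3,777. Book value $8,177.
Year 5: $26,439 × 2/21 = $2,518. Book value $5,659.
Year 6: $26,439 × 1/21 = $1,259. Book value $4,400.

$7,554; $6,295; $5,036; $3,777; $2,518; $1,259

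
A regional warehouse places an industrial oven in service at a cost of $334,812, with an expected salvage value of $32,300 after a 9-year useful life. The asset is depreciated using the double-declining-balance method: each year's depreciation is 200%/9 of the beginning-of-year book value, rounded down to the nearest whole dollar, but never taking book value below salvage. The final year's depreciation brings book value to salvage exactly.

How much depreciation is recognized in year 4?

$35,007

Depreciable base = $334,812 − $32,300 = $302,512.
Year 1: ⌊$334,812 × 200%/9⌋ = $74,402. Book value $260,410.
Year 2: ⌊$260,410 × 200%/9⌋ = $57,868. Book value $202,542.
Year 3: ⌊$202,542 × 200%/9⌋ = $45,009. Book value $157,533.
Year 4: ⌊$157,533 × 200%/9⌋ = $35,007. Book value $122,526.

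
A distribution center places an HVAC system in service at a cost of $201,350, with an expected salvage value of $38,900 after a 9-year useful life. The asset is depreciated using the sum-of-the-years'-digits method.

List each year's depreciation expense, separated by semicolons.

Depreciable base = $201,350 − $38,900 = $162,450.
Sum of the years' digits = 9+8+7+6+5+4+3+2+1 = 45.
Year 1: $162,450 × 9/45 = $32,490. Book value $168,860.
Year 2: $162,450 × 8/45 = $28,880. Book value $139,980.
Year 3: $162,450 × 7/45 = $25,270. Book value $114,710.
Year 4: $162,450 × 6/45 = $21,660. Book value $93,050.
Year 5: $162,450 × 5/45 = $18,050. Book value $75,000.
Year 6: $162,450 × 4/45 = $14,440. Book value $60,560.
Year 7: $162,450 × 3/45 = $10,830. Book value $49,730.
Year 8: $162,450 × 2/45 = $7,220. Book value $42,510.
Year 9: $162,450 × 1/45 = $3,610. Book value $38,900.

$32,490; $28,880; $25,270; $21,660; $18,050; $14,440; $10,830; $7,220; $3,610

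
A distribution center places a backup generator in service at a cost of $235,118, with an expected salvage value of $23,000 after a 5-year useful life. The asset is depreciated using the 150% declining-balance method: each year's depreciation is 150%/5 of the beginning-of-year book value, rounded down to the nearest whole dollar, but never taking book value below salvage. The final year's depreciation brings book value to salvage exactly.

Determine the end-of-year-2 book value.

$115,209

Depreciable base = $235,118 − $23,000 = $212,118.
Year 1: ⌊$235,118 × 150%/5⌋ = $70,535. Book value $164,583.
Year 2: ⌊$164,583 × 150%/5⌋ = $49,374. Book value $115,209.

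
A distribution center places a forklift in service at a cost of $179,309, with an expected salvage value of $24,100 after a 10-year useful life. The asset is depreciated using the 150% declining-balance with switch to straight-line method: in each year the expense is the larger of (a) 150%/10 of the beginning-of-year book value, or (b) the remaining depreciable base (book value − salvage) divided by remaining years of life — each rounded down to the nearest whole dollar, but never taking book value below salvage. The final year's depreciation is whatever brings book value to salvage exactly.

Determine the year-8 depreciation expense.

$10,882

Depreciable base = $179,309 − $24,100 = $155,209.
Year 1: DB = ⌊$179,309 × 150%/10⌋ = $26,896; SL = ⌊$155,209/10⌋ = $15,520 → take DB $26,896. Book value $152,413.
Year 2: DB = ⌊$152,413 × 150%/10⌋ = $22,861; SL = ⌊$128,313/9⌋ = $14,257 → take DB $22,861. Book value $129,552.
Year 3: DB = ⌊$129,552 × 150%/10⌋ = $19,432; SL = ⌊$105,452/8⌋ = $13,181 → take DB $19,432. Book value $110,120.
Year 4: DB = ⌊$110,120 × 150%/10⌋ = $16,518; SL = ⌊$86,020/7⌋ = $12,288 → take DB $16,518. Book value $93,602.
Year 5: DB = ⌊$93,602 × 150%/10⌋ = $14,040; SL = ⌊$69,502/6⌋ = $11,583 → take DB $14,040. Book value $79,562.
Year 6: DB = ⌊$79,562 × 150%/10⌋ = $11,934; SL = ⌊$55,462/5⌋ = $11,092 → take DB $11,934. Book value $67,628.
Year 7: DB = ⌊$67,628 × 150%/10⌋ = $10,144; SL = ⌊$43,528/4⌋ = $10,882 → take SL $10,882. Book value $56,746.
Year 8: DB = ⌊$56,746 × 150%/10⌋ = $8,511; SL = ⌊$32,646/3⌋ = $10,882 → take SL $10,882. Book value $45,864.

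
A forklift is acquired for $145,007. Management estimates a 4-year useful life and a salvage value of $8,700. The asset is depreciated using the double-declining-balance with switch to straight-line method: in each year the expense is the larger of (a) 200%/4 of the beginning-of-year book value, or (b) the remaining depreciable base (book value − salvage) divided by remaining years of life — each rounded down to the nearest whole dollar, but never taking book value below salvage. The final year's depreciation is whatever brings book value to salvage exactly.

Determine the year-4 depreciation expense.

Depreciable base = $145,007 − $8,700 = $136,307.
Year 1: DB = ⌊$145,007 × 200%/4⌋ = $72,503; SL = ⌊$136,307/4⌋ = $34,076 → take DB $72,503. Book value $72,504.
Year 2: DB = ⌊$72,504 × 200%/4⌋ = $36,252; SL = ⌊$63,804/3⌋ = $21,268 → take DB $36,252. Book value $36,252.
Year 3: DB = ⌊$36,252 × 200%/4⌋ = $18,126; SL = ⌊$27,552/2⌋ = $13,776 → take DB $18,126. Book value $18,126.
Year 4 (final): $18,126 − $8,700 = $9,426. Book value $8,700.

$9,426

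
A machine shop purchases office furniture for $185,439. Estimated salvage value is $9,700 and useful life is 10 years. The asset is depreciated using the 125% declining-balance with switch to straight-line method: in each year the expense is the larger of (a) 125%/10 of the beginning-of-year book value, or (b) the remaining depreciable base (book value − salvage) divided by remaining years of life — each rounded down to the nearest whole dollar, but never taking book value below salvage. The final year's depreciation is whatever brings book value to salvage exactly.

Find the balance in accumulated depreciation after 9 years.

Depreciable base = $185,439 − $9,700 = $175,739.
Year 1: DB = ⌊$185,439 × 125%/10⌋ = $23,179; SL = ⌊$175,739/10⌋ = $17,573 → take DB $23,179. Book value $162,260.
Year 2: DB = ⌊$162,260 × 125%/10⌋ = $20,282; SL = ⌊$152,560/9⌋ = $16,951 → take DB $20,282. Book value $141,978.
Year 3: DB = ⌊$141,978 × 125%/10⌋ = $17,747; SL = ⌊$132,278/8⌋ = $16,534 → take DB $17,747. Book value $124,231.
Year 4: DB = ⌊$124,231 × 125%/10⌋ = $15,528; SL = ⌊$114,531/7⌋ = $16,361 → take SL $16,361. Book value $107,870.
Year 5: DB = ⌊$107,870 × 125%/10⌋ = $13,483; SL = ⌊$98,170/6⌋ = $16,361 → take SL $16,361. Book value $91,509.
Year 6: DB = ⌊$91,509 × 125%/10⌋ = $11,438; SL = ⌊$81,809/5⌋ = $16,361 → take SL $16,361. Book value $75,148.
Year 7: DB = ⌊$75,148 × 125%/10⌋ = $9,393; SL = ⌊$65,448/4⌋ = $16,362 → take SL $16,362. Book value $58,786.
Year 8: DB = ⌊$58,786 × 125%/10⌋ = $7,348; SL = ⌊$49,086/3⌋ = $16,362 → take SL $16,362. Book value $42,424.
Year 9: DB = ⌊$42,424 × 125%/10⌋ = $5,303; SL = ⌊$32,724/2⌋ = $16,362 → take SL $16,362. Book value $26,062.
Accumulated through year 9 = $185,439 − $26,062 = $159,377.

$159,377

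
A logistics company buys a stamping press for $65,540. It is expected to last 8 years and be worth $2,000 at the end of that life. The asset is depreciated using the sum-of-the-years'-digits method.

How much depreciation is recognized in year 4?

$8,825

Depreciable base = $65,540 − $2,000 = $63,540.
Sum of the years' digits = 8+7+6+5+4+3+2+1 = 36.
Year 1: $63,540 × 8/36 = $14,120. Book value $51,420.
Year 2: $63,540 × 7/36 = $12,355. Book value $39,065.
Year 3: $63,540 × 6/36 = $10,590. Book value $28,475.
Year 4: $63,540 × 5/36 = $8,825. Book value $19,650.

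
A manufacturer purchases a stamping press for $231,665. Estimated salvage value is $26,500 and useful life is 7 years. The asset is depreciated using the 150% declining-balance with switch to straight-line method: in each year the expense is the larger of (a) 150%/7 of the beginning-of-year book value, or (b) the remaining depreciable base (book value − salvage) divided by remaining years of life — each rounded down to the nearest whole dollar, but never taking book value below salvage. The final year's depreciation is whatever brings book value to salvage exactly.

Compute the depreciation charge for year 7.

$20,598

Depreciable base = $231,665 − $26,500 = $205,165.
Year 1: DB = ⌊$231,665 × 150%/7⌋ = $49,642; SL = ⌊$205,165/7⌋ = $29,309 → take DB $49,642. Book value $182,023.
Year 2: DB = ⌊$182,023 × 150%/7⌋ = $39,004; SL = ⌊$155,523/6⌋ = $25,920 → take DB $39,004. Book value $143,019.
Year 3: DB = ⌊$143,019 × 150%/7⌋ = $30,646; SL = ⌊$116,519/5⌋ = $23,303 → take DB $30,646. Book value $112,373.
Year 4: DB = ⌊$112,373 × 150%/7⌋ = $24,079; SL = ⌊$85,873/4⌋ = $21,468 → take DB $24,079. Book value $88,294.
Year 5: DB = ⌊$88,294 × 150%/7⌋ = $18,920; SL = ⌊$61,794/3⌋ = $20,598 → take SL $20,598. Book value $67,696.
Year 6: DB = ⌊$67,696 × 150%/7⌋ = $14,506; SL = ⌊$41,196/2⌋ = $20,598 → take SL $20,598. Book value $47,098.
Year 7 (final): $47,098 − $26,500 = $20,598. Book value $26,500.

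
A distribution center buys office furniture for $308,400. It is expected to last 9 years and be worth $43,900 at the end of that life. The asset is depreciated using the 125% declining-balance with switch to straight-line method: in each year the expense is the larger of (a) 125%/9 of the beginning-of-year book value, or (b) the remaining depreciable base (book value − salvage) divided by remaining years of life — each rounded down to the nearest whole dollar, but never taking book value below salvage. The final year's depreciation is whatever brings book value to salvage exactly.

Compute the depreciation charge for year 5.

Depreciable base = $308,400 − $43,900 = $264,500.
Year 1: DB = ⌊$308,400 × 125%/9⌋ = $42,833; SL = ⌊$264,500/9⌋ = $29,388 → take DB $42,833. Book value $265,567.
Year 2: DB = ⌊$265,567 × 125%/9⌋ = $36,884; SL = ⌊$221,667/8⌋ = $27,708 → take DB $36,884. Book value $228,683.
Year 3: DB = ⌊$228,683 × 125%/9⌋ = $31,761; SL = ⌊$184,783/7⌋ = $26,397 → take DB $31,761. Book value $196,922.
Year 4: DB = ⌊$196,922 × 125%/9⌋ = $27,350; SL = ⌊$153,022/6⌋ = $25,503 → take DB $27,350. Book value $169,572.
Year 5: DB = ⌊$169,572 × 125%/9⌋ = $23,551; SL = ⌊$125,672/5⌋ = $25,134 → take SL $25,134. Book value $144,438.

$25,134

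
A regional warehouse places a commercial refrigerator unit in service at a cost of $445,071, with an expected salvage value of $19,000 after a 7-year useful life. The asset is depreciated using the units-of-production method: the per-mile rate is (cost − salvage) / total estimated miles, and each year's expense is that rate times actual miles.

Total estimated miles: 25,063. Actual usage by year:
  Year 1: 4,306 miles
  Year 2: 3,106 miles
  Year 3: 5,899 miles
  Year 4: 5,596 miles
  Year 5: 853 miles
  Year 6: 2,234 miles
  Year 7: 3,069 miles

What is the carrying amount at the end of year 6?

$71,173

Depreciable base = $445,071 − $19,000 = $426,071.
Rate = $426,071 / 25,063 miles = $17 per mile.
Year 1: 4,306 × $17 = $73,202. Book value $371,869.
Year 2: 3,106 × $17 = $52,802. Book value $319,067.
Year 3: 5,899 × $17 = $100,283. Book value $218,784.
Year 4: 5,596 × $17 = $95,132. Book value $123,652.
Year 5: 853 × $17 = $14,501. Book value $109,151.
Year 6: 2,234 × $17 = $37,978. Book value $71,173.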